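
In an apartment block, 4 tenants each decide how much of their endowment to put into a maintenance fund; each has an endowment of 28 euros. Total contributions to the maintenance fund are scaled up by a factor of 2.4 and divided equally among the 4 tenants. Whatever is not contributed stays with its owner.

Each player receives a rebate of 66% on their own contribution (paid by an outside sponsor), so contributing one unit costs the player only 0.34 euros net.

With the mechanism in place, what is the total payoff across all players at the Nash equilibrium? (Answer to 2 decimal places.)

The effective private return per unit is now (2.4/4) / 0.34 = 1.7647 > 1, so every player's dominant strategy flips to full contribution.
At the Nash equilibrium everyone contributes 28. Group total payoff = 4 × (28 × 0.66 + 2.4 × 28) = 342.72.

342.72 euros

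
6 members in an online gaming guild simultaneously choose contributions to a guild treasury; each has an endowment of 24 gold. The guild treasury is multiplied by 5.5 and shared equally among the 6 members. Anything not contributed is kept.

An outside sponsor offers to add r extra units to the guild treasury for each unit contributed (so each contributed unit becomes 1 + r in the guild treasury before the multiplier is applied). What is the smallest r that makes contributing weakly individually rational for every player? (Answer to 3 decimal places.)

0.091

With matching at rate r, one contributed unit becomes (1 + r) in the guild treasury and returns 5.5 × (1 + r) / 6 to the contributor.
Setting this equal to 1: 1 + r = 6/5.5 = 1.0909.
So the minimum matching rate is r = 1.0909 − 1 = 0.091.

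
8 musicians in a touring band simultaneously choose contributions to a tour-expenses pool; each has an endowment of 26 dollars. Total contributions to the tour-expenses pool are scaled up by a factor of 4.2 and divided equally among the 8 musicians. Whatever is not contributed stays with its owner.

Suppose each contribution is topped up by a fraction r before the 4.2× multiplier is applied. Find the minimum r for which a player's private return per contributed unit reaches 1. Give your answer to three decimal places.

With matching at rate r, one contributed unit becomes (1 + r) in the tour-expenses pool and returns 4.2 × (1 + r) / 8 to the contributor.
Setting this equal to 1: 1 + r = 8/4.2 = 1.9048.
So the minimum matching rate is r = 1.9048 − 1 = 0.905.

0.905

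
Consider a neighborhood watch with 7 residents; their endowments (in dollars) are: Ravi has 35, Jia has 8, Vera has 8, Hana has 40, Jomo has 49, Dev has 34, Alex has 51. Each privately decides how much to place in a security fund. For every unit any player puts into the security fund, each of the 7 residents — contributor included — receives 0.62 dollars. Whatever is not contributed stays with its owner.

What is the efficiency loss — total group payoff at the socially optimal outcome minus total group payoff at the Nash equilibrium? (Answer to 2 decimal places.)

The private return per contributed unit is 0.62 < 1 for everyone, so the Nash equilibrium is zero contribution and the group total is Σ E_j = 35 + 8 + 8 + 40 + 49 + 34 + 51 = 225.
Each contributed unit returns 4.340 to the group, so the social optimum is full contribution by everyone: group total = 4.340 × 225 = 976.50.
Efficiency loss = (4.340 − 1) × 225 = 751.50.

751.50 dollars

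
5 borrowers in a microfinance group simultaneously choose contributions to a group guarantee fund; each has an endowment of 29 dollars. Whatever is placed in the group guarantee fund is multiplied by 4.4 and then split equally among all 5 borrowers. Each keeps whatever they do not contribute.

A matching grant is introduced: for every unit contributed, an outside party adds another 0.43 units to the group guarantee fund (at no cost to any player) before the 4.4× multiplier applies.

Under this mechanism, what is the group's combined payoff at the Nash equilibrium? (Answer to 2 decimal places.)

912.34 dollars

With the mechanism, a contributed unit returns 4.4 × 1.43 / 5 = 1.2584 per unit of net cost to the contributor — now above 1 — so contributing fully is weakly dominant for every player.
So the Nash equilibrium is full contribution by all 5; the group earns 4.4 × 1.43 × 145 = 912.34.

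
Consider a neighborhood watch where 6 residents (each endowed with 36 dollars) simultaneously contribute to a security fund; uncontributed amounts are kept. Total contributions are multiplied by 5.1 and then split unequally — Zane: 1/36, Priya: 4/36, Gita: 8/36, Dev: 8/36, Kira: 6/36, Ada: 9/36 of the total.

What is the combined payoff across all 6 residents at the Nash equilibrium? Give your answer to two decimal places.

658.80 dollars

A player with share s gets back 5.1·s per unit contributed, so full contribution is dominant for anyone with s > 1/5.1 = 0.1961 and zero contribution is dominant for anyone below.
Gita, Dev and Ada are above the threshold, contributing 36 each; the remaining 3 contribute 0. Total contributed: 108.
The security fund pays out 5.1 × 108 = 550.80 in total (split across the unequal shares, but the aggregate is all that matters for the group sum).
The 3 free-riders keep 36 each, adding 108. Group total = 108 + 550.80 = 658.80.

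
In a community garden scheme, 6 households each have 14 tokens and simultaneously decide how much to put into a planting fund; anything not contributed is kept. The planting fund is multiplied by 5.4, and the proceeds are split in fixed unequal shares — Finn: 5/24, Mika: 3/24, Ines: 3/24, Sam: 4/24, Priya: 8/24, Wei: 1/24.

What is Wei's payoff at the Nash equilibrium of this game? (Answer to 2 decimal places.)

20.30 tokens

A player with share s gets back 5.4·s per unit contributed, so full contribution is dominant for anyone with s > 1/5.4 = 0.1852 and zero contribution is dominant for anyone below.
The shares above 0.1852 belong to Finn and Priya, contributing 14 each; the remaining 4 contribute 0. Total contributed: 28.
Wei keeps 14 and receives 5.4 × 28 × 1/24 = 6.30 from the planting fund, for a payoff of 20.30.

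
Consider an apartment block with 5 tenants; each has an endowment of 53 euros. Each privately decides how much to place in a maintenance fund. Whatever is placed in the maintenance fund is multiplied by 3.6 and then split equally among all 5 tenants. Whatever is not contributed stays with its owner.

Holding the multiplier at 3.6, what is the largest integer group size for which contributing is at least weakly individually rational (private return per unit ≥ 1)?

3

Private return per unit is 3.6/(group size), which is ≥ 1 whenever the group size is ≤ 3.6.
The largest such integer is 3.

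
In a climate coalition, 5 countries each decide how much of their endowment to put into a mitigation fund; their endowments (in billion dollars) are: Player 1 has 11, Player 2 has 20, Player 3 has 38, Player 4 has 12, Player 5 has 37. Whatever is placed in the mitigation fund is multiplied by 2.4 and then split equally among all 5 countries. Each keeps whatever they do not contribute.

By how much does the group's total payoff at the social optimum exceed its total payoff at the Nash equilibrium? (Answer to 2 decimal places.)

165.20 billion dollars

The private return per contributed unit is 2.4/5 = 0.4800 < 1 for every player regardless of endowment, so the Nash equilibrium is zero contribution and the group total is Σ E_j = 11 + 20 + 38 + 12 + 37 = 118.
Each contributed unit returns 2.400 to the group, so the social optimum is full contribution by everyone: group total = 2.400 × 118 = 283.20.
Efficiency loss = (2.400 − 1) × 118 = 165.20.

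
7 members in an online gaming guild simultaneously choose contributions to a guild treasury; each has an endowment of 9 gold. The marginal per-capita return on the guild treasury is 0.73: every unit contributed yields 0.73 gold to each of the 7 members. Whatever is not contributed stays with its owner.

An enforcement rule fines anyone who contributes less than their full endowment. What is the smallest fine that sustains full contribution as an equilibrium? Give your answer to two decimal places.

2.43 gold

Given the others contribute fully, the best deviation is to contribute 0 (any partial contribution still incurs the fine and gives up units whose private return 0.73 is below 1).
Deviating from 9 to 0 saves 9 gold but forfeits the deviator's share of the drop in the guild treasury: 0.73 × 9 = 6.57.
So the deviation gain is 9 − 6.57 = 2.43, and the fine must be at least 2.43 gold to wipe it out.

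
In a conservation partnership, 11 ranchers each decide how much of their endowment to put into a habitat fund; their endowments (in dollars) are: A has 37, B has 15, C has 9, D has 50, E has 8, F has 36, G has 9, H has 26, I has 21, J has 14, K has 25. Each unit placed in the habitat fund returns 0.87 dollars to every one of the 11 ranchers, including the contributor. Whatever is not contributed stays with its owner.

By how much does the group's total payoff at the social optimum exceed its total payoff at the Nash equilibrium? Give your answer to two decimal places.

The private return per contributed unit is 0.87 < 1 for everyone, so the Nash equilibrium is zero contribution and the group total is Σ E_j = 37 + 15 + 9 + 50 + 8 + 36 + 9 + 26 + 21 + 14 + 25 = 250.
Each contributed unit returns 9.570 to the group, so the social optimum is full contribution by everyone: group total = 9.570 × 250 = 2392.50.
Efficiency loss = (9.570 − 1) × 250 = 2142.50.

2142.50 dollars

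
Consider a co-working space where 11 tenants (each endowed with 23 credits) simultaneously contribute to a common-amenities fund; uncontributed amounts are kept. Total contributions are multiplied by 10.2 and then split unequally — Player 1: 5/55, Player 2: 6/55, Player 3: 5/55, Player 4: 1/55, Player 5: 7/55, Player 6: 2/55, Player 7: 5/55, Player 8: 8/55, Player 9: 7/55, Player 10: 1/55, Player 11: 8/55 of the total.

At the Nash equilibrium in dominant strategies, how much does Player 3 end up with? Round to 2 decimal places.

Each unit j contributes comes back to j as 10.2 × (j's share), so j prefers to contribute only if that share exceeds 1/10.2 = 0.0980; otherwise keeping the unit dominates.
The shares above 0.0980 belong to Player 2, Player 5, Player 8, Player 9 and Player 11, contributing 23 each; the remaining 6 contribute 0. Total contributed: 115.
Player 3 keeps 23 and receives 10.2 × 115 × 5/55 = 106.64 from the common-amenities fund, for a payoff of 129.64.

129.64 credits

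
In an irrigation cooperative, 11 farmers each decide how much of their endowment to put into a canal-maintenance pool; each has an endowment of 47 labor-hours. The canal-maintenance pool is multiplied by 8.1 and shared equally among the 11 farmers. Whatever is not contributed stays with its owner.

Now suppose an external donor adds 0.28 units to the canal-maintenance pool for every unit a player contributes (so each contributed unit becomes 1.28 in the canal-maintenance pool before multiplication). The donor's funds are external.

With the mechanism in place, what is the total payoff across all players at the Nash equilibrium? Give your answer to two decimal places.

517.00 labor-hours

Even with the mechanism, each unit contributed returns only 8.1 × 1.28 / 11 = 0.9425 per unit of net cost, so contributing nothing is still dominant.
At the Nash equilibrium no one contributes; group total payoff = 11 × 47 = 517.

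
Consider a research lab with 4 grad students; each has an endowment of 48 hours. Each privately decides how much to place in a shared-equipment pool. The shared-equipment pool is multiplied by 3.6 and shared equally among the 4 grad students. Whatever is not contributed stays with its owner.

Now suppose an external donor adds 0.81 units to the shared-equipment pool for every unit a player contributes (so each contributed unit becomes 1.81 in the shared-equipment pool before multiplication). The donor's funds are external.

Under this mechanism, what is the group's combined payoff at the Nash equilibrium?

1251.07 hours

The effective private return per unit is now 3.6 × 1.81 / 4 = 1.6290 > 1, so every player's dominant strategy flips to full contribution.
At the Nash equilibrium everyone contributes 48. Group total payoff = 3.6 × 1.81 × 192 = 1251.07.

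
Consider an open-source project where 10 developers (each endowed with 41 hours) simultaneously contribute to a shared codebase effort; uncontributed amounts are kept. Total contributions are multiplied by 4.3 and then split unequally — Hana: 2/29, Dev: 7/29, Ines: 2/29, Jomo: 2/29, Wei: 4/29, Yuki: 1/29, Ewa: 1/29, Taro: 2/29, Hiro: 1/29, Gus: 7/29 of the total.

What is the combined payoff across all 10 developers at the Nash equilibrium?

680.60 hours

Each unit j contributes comes back to j as 4.3 × (j's share), so j prefers to contribute only if that share exceeds 1/4.3 = 0.2326; otherwise keeping the unit dominates.
Dev and Gus clear that bar, contributing 41 each; the remaining 8 contribute 0. Total contributed: 82.
The shared codebase effort pays out 4.3 × 82 = 352.60 in total (split across the unequal shares, but the aggregate is all that matters for the group sum).
The 8 free-riders keep 41 each, adding 328. Group total = 328 + 352.60 = 680.60.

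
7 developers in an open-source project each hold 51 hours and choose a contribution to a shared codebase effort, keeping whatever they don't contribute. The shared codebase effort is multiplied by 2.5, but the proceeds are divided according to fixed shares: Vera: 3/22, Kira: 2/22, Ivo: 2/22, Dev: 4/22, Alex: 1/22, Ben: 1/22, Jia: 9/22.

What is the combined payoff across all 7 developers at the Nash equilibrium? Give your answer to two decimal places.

A player with share s gets back 2.5·s per unit contributed, so full contribution is dominant for anyone with s > 1/2.5 = 0.4000 and zero contribution is dominant for anyone below.
Jia alone (share 9/22) is above the threshold, contributing 51; the remaining 6 contribute 0. Total contributed: 51.
The shared codebase effort pays out 2.5 × 51 = 127.50 in total (split across the unequal shares, but the aggregate is all that matters for the group sum).
The 6 free-riders keep 51 each, adding 306. Group total = 306 + 127.50 = 433.50.

433.50 hours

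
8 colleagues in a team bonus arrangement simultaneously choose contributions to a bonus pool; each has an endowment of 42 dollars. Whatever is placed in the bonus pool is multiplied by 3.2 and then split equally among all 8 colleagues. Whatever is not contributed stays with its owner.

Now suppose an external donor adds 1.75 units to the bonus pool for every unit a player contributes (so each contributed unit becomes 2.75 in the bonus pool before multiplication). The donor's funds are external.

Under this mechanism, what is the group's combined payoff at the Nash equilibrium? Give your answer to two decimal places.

2956.80 dollars

With the mechanism, a contributed unit returns 3.2 × 2.75 / 8 = 1.1000 per unit of net cost to the contributor — now above 1 — so contributing fully is weakly dominant for every player.
At the Nash equilibrium everyone contributes 42. Group total payoff = 3.2 × 2.75 × 336 = 2956.80.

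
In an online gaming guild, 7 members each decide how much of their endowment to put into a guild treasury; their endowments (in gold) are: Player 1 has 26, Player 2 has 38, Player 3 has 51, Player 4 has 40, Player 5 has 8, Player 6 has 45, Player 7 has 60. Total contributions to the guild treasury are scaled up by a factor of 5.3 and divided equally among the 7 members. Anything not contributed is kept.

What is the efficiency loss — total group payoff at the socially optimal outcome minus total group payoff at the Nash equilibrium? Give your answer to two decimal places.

1152.40 gold

The private return per contributed unit is 5.3/7 = 0.7571 < 1 for every player regardless of endowment, so the Nash equilibrium is zero contribution and the group total is Σ E_j = 26 + 38 + 51 + 40 + 8 + 45 + 60 = 268.
Each contributed unit returns 5.300 to the group, so the social optimum is full contribution by everyone: group total = 5.300 × 268 = 1420.40.
Efficiency loss = (5.300 − 1) × 268 = 1152.40.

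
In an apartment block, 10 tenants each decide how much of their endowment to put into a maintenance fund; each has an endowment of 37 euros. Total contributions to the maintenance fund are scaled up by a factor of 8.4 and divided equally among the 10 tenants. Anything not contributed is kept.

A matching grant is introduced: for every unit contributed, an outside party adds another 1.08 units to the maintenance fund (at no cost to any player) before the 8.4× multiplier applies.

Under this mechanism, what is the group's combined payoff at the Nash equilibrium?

6464.64 euros

The effective private return per unit is now 8.4 × 2.08 / 10 = 1.7472 > 1, so every player's dominant strategy flips to full contribution.
At the Nash equilibrium everyone contributes 37. Group total payoff = 8.4 × 2.08 × 370 = 6464.64.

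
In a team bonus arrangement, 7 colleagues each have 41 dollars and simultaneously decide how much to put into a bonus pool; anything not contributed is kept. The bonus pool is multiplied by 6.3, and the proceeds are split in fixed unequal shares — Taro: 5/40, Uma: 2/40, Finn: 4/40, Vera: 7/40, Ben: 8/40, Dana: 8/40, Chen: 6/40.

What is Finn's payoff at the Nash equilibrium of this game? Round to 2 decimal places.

Each unit j contributes comes back to j as 6.3 × (j's share), so j prefers to contribute only if that share exceeds 1/6.3 = 0.1587; otherwise keeping the unit dominates.
Vera, Ben and Dana are above the threshold, contributing 41 each; the remaining 4 contribute 0. Total contributed: 123.
Finn keeps 41 and receives 6.3 × 123 × 4/40 = 77.49 from the bonus pool, for a payoff of 118.49.

118.49 dollars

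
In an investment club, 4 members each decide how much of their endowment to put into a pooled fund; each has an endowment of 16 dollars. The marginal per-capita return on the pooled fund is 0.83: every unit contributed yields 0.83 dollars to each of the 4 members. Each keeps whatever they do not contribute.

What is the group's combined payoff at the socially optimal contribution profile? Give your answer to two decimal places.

Each contributed unit returns 3.320 to the group as a whole (0.83 to each of 4 players), which exceeds 1, so the social optimum is full contribution: group total = 3.320 × 64 = 212.48.

212.48 dollars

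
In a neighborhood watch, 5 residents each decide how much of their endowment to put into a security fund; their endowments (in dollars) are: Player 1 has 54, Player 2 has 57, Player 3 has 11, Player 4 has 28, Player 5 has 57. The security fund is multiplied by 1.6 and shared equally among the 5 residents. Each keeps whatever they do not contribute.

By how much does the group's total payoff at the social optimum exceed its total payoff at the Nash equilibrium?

124.20 dollars

The private return per contributed unit is 1.6/5 = 0.3200 < 1 for every player regardless of endowment, so the Nash equilibrium is zero contribution and the group total is Σ E_j = 54 + 57 + 11 + 28 + 57 = 207.
Each contributed unit returns 1.600 to the group, so the social optimum is full contribution by everyone: group total = 1.600 × 207 = 331.20.
Efficiency loss = (1.600 − 1) × 207 = 124.20.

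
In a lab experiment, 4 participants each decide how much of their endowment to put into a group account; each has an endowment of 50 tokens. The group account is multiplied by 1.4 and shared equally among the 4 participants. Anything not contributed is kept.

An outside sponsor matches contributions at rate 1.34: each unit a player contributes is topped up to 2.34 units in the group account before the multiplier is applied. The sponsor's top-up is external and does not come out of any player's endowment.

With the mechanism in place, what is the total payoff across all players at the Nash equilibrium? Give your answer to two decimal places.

200.00 tokens

The effective private return is 1.4 × 2.34 / 4 = 0.8190, which is still under 1, so the mechanism doesn't change anyone's dominant strategy: zero contribution.
At the Nash equilibrium no one contributes; group total payoff = 4 × 50 = 200.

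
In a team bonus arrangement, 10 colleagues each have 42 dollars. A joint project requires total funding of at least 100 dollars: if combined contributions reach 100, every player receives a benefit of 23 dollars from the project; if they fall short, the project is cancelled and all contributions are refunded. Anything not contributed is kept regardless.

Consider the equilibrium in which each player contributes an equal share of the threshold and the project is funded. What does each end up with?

Equal share of the threshold: 100/10 = 10.
At this profile no one gains by cutting their contribution: any cut drops the total below 100, the project is cancelled, contributions are refunded, and the deviator ends with 42, which is less than 42 − 10 + 23 = 55. Contributing more than 10 just wastes the excess. So contributing exactly 10 is a best response.
Each player's payoff: 42 − 10 + 23 = 55.

55 dollars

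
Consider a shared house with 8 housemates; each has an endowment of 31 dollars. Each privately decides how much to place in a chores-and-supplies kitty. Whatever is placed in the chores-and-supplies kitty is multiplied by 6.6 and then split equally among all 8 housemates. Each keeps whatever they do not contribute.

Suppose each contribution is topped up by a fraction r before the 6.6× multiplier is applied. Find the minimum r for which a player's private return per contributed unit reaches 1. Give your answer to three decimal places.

0.212

With matching at rate r, one contributed unit becomes (1 + r) in the chores-and-supplies kitty and returns 6.6 × (1 + r) / 8 to the contributor.
Setting this equal to 1: 1 + r = 8/6.6 = 1.2121.
So the minimum matching rate is r = 1.2121 − 1 = 0.212.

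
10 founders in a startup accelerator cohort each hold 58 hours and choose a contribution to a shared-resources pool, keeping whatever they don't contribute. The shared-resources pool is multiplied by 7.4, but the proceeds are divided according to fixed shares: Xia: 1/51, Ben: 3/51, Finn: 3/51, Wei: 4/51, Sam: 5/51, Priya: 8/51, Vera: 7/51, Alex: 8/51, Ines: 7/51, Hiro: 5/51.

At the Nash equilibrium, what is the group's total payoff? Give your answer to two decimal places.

2064.80 hours

For player j, contributing a unit is worthwhile iff 7.4 × (j's share) ≥ 1, i.e. iff j's share is at least 0.1351.
Priya, Vera, Alex and Ines are above the threshold, contributing 58 each; the remaining 6 contribute 0. Total contributed: 232.
The shared-resources pool pays out 7.4 × 232 = 1716.80 in total (split across the unequal shares, but the aggregate is all that matters for the group sum).
The 6 free-riders keep 58 each, adding 348. Group total = 348 + 1716.80 = 2064.80.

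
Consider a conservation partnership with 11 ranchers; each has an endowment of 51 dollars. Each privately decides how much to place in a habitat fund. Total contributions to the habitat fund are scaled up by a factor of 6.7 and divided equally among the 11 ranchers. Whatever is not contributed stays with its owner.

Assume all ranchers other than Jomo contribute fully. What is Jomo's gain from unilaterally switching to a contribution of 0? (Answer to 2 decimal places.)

Switching from a contribution of 51 to 0 lets Jomo keep an extra 51 dollars, but lowers the habitat fund by 51, which costs Jomo their own share of that drop: 6.7/11 × 51 = 31.06.
Net gain = 51 − 31.06 = 19.94. The private return per contributed unit (0.6091) is below 1, so free-riding is indeed the best response regardless of what the others do.

19.94 dollars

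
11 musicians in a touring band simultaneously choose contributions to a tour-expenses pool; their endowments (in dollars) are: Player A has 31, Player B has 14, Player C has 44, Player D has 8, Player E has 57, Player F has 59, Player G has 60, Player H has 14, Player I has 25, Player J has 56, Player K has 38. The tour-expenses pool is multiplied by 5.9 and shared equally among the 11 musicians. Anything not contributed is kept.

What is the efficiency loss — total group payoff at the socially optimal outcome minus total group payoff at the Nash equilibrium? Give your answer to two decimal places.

The private return per contributed unit is 5.9/11 = 0.5364 < 1 for every player regardless of endowment, so the Nash equilibrium is zero contribution and the group total is Σ E_j = 31 + 14 + 44 + 8 + 57 + 59 + 60 + 14 + 25 + 56 + 38 = 406.
Each contributed unit returns 5.900 to the group, so the social optimum is full contribution by everyone: group total = 5.900 × 406 = 2395.40.
Efficiency loss = (5.900 − 1) × 406 = 1989.40.

1989.40 dollars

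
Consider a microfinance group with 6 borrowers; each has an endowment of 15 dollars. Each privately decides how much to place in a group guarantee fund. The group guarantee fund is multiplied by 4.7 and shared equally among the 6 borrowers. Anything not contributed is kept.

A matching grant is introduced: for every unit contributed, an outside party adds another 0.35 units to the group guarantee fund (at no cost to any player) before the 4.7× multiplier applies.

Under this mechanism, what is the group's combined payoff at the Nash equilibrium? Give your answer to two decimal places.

Under the mechanism each unit contributed yields 4.7 × 1.35 / 6 = 1.0575 back to its contributor per unit of net cost, which exceeds 1, making full contribution the dominant choice for everyone.
At the Nash equilibrium everyone contributes 15. Group total payoff = 4.7 × 1.35 × 90 = 571.05.

571.05 dollars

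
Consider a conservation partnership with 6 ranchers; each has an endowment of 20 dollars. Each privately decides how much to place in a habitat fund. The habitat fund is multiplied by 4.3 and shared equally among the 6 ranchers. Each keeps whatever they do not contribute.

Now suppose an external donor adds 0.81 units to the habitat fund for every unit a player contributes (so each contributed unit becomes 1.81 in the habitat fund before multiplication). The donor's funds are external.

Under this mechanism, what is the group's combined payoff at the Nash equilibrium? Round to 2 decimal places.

933.96 dollars

With the mechanism, a contributed unit returns 4.3 × 1.81 / 6 = 1.2972 per unit of net cost to the contributor — now above 1 — so contributing fully is weakly dominant for every player.
At the Nash equilibrium everyone contributes 20. Group total payoff = 4.3 × 1.81 × 120 = 933.96.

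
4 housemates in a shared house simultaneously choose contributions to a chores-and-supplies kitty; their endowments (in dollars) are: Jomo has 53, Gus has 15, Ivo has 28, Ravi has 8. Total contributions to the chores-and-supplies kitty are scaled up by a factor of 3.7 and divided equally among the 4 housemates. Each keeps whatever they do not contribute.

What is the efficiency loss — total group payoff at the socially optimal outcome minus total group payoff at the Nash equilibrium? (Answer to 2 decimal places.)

280.80 dollars

The private return per contributed unit is 3.7/4 = 0.9250 < 1 for every player regardless of endowment, so the Nash equilibrium is zero contribution and the group total is Σ E_j = 53 + 15 + 28 + 8 = 104.
Each contributed unit returns 3.700 to the group, so the social optimum is full contribution by everyone: group total = 3.700 × 104 = 384.80.
Efficiency loss = (3.700 − 1) × 104 = 280.80.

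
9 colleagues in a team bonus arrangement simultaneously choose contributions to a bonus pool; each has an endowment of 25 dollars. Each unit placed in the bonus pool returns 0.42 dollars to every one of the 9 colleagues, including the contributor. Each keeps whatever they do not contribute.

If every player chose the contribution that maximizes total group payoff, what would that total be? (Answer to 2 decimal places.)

Each contributed unit returns 3.780 to the group as a whole (0.42 to each of 9 players), which exceeds 1, so the social optimum is full contribution: group total = 3.780 × 225 = 850.50.

850.50 dollars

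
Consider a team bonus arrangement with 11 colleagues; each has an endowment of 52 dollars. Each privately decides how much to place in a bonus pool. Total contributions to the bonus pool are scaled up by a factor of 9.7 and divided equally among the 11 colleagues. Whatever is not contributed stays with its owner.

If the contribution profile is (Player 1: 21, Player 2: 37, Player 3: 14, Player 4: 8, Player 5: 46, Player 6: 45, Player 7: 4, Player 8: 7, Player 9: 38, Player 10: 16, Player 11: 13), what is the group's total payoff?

2738.30 dollars

Total contributed: 21 + 37 + 14 + 8 + 46 + 45 + 4 + 7 + 38 + 16 + 13 = 249; total kept: 11 × 52 − 249 = 323.
The bonus pool pays out 9.7 × 249 = 2415.30 in aggregate.
Group total = 323 + 2415.30 = 2738.30.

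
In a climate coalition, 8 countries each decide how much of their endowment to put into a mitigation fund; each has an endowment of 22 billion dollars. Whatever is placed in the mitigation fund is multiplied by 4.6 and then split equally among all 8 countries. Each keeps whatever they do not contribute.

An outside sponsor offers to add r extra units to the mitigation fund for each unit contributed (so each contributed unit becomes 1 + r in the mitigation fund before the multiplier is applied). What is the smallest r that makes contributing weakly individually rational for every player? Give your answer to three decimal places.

0.739

With matching at rate r, one contributed unit becomes (1 + r) in the mitigation fund and returns 4.6 × (1 + r) / 8 to the contributor.
Setting this equal to 1: 1 + r = 8/4.6 = 1.7391.
So the minimum matching rate is r = 1.7391 − 1 = 0.739.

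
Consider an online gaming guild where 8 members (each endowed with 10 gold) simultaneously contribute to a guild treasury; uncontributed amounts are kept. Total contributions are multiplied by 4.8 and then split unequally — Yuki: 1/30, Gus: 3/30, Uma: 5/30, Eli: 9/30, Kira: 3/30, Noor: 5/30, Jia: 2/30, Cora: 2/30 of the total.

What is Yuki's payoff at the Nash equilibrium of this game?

Each unit j contributes comes back to j as 4.8 × (j's share), so j prefers to contribute only if that share exceeds 1/4.8 = 0.2083; otherwise keeping the unit dominates.
Only Eli (9/30) clears that bar, contributing 10; the remaining 7 contribute 0. Total contributed: 10.
Yuki keeps 10 and receives 4.8 × 10 × 1/30 = 1.60 from the guild treasury, for a payoff of 11.60.

11.60 gold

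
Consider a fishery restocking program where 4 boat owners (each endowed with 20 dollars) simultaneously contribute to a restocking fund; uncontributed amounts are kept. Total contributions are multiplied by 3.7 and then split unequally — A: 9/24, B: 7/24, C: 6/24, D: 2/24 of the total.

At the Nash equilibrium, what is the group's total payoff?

Player j's private return per contributed unit is 3.7 × (j's share). Contributing is weakly dominant for j when that share is at least 1/3.7 = 0.2703, and contributing 0 is dominant otherwise.
The shares above 0.2703 belong to A and B, contributing 20 each; the remaining 2 contribute 0. Total contributed: 40.
The restocking fund pays out 3.7 × 40 = 148.00 in total (split across the unequal shares, but the aggregate is all that matters for the group sum).
The 2 free-riders keep 20 each, adding 40. Group total = 40 + 148.00 = 188.00.

188.00 dollars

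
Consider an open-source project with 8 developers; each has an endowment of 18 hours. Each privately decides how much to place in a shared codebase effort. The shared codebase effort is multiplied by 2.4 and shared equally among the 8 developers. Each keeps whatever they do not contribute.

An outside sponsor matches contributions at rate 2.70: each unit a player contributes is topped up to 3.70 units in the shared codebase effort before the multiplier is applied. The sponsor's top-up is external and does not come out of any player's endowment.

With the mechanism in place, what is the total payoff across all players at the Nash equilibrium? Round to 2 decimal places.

1278.72 hours

With the mechanism, a contributed unit returns 2.4 × 3.70 / 8 = 1.1100 per unit of net cost to the contributor — now above 1 — so contributing fully is weakly dominant for every player.
At the Nash equilibrium everyone contributes 18. Group total payoff = 2.4 × 3.70 × 144 = 1278.72.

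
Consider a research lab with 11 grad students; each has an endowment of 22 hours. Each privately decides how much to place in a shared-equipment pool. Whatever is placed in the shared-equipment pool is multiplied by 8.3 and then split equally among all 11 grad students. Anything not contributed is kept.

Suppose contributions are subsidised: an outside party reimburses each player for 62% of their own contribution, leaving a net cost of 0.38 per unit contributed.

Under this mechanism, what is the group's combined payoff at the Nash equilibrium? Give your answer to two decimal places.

2158.64 hours

Under the mechanism each unit contributed yields (8.3/11) / 0.38 = 1.9856 back to its contributor per unit of net cost, which exceeds 1, making full contribution the dominant choice for everyone.
At the Nash equilibrium everyone contributes 22. Group total payoff = 11 × (22 × 0.62 + 8.3 × 22) = 2158.64.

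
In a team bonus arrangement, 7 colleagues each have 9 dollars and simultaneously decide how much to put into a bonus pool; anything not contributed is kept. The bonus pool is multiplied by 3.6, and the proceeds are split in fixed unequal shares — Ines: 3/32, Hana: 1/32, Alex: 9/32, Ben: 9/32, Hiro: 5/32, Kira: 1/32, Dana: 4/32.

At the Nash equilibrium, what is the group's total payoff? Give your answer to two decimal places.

A player with share s gets back 3.6·s per unit contributed, so full contribution is dominant for anyone with s > 1/3.6 = 0.2778 and zero contribution is dominant for anyone below.
Alex and Ben clear that bar, contributing 9 each; the remaining 5 contribute 0. Total contributed: 18.
The bonus pool pays out 3.6 × 18 = 64.80 in total (split across the unequal shares, but the aggregate is all that matters for the group sum).
The 5 free-riders keep 9 each, adding 45. Group total = 45 + 64.80 = 109.80.

109.80 dollars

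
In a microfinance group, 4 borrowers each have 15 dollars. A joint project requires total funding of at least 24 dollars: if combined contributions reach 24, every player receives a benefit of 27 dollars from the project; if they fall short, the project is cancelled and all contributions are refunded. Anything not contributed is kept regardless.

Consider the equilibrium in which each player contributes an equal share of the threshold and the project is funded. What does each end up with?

36 dollars

Equal share of the threshold: 24/4 = 6.
At this profile no one gains by cutting their contribution: any cut drops the total below 24, the project is cancelled, contributions are refunded, and the deviator ends with 15, which is less than 15 − 6 + 27 = 36. Contributing more than 6 just wastes the excess. So contributing exactly 6 is a best response.
Each player's payoff: 15 − 6 + 27 = 36.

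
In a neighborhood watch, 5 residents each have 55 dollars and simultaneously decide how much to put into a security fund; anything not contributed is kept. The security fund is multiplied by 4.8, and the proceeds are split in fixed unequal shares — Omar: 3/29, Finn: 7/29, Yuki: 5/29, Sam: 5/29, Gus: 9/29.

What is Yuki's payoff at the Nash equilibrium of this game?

Player j's private return per contributed unit is 4.8 × (j's share). Contributing is weakly dominant for j when that share is at least 1/4.8 = 0.2083, and contributing 0 is dominant otherwise.
The shares above 0.2083 belong to Finn and Gus, contributing 55 each; the remaining 3 contribute 0. Total contributed: 110.
Yuki keeps 55 and receives 4.8 × 110 × 5/29 = 91.03 from the security fund, for a payoff of 146.03.

146.03 dollars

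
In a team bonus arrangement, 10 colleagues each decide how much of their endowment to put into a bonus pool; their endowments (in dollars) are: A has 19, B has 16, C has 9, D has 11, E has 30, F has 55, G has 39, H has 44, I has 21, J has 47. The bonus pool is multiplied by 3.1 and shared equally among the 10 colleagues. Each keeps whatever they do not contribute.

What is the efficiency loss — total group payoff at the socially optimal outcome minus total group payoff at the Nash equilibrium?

611.10 dollars

The private return per contributed unit is 3.1/10 = 0.3100 < 1 for every player regardless of endowment, so the Nash equilibrium is zero contribution and the group total is Σ E_j = 19 + 16 + 9 + 11 + 30 + 55 + 39 + 44 + 21 + 47 = 291.
Each contributed unit returns 3.100 to the group, so the social optimum is full contribution by everyone: group total = 3.100 × 291 = 902.10.
Efficiency loss = (3.100 − 1) × 291 = 611.10.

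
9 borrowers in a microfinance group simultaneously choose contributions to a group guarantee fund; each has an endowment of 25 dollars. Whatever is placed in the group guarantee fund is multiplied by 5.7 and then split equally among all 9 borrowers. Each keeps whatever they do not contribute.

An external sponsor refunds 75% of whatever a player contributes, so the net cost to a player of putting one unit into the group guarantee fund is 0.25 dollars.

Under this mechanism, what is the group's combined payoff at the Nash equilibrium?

Under the mechanism each unit contributed yields (5.7/9) / 0.25 = 2.5333 back to its contributor per unit of net cost, which exceeds 1, making full contribution the dominant choice for everyone.
So the Nash equilibrium is full contribution by all 9; the group earns 9 × (25 × 0.75 + 5.7 × 25) = 1451.25.

1451.25 dollars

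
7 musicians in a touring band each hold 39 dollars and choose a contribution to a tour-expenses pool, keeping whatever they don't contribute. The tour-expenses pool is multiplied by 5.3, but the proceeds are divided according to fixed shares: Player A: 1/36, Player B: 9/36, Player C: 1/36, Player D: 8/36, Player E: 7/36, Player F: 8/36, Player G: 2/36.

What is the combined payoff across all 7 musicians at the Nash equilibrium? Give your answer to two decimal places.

A player with share s gets back 5.3·s per unit contributed, so full contribution is dominant for anyone with s > 1/5.3 = 0.1887 and zero contribution is dominant for anyone below.
Player B, Player D, Player E and Player F are above the threshold, contributing 39 each; the remaining 3 contribute 0. Total contributed: 156.
The tour-expenses pool pays out 5.3 × 156 = 826.80 in total (split across the unequal shares, but the aggregate is all that matters for the group sum).
The 3 free-riders keep 39 each, adding 117. Group total = 117 + 826.80 = 943.80.

943.80 dollars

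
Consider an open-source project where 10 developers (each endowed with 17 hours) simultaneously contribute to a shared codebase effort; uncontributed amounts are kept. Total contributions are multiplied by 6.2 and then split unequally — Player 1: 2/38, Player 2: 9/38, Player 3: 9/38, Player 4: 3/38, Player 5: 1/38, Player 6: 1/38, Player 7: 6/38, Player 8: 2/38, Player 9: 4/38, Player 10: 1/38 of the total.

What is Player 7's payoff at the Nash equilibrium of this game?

50.28 hours

Player j's private return per contributed unit is 6.2 × (j's share). Contributing is weakly dominant for j when that share is at least 1/6.2 = 0.1613, and contributing 0 is dominant otherwise.
Player 2 and Player 3 are above the threshold, contributing 17 each; the remaining 8 contribute 0. Total contributed: 34.
Player 7 keeps 17 and receives 6.2 × 34 × 6/38 = 33.28 from the shared codebase effort, for a payoff of 50.28.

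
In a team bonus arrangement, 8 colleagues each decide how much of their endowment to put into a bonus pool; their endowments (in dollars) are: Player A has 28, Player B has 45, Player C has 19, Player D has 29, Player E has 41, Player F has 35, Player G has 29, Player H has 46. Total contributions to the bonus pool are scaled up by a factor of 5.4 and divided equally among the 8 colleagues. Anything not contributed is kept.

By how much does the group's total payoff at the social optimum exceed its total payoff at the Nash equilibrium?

1196.80 dollars

The private return per contributed unit is 5.4/8 = 0.6750 < 1 for every player regardless of endowment, so the Nash equilibrium is zero contribution and the group total is Σ E_j = 28 + 45 + 19 + 29 + 41 + 35 + 29 + 46 = 272.
Each contributed unit returns 5.400 to the group, so the social optimum is full contribution by everyone: group total = 5.400 × 272 = 1468.80.
Efficiency loss = (5.400 − 1) × 272 = 1196.80.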